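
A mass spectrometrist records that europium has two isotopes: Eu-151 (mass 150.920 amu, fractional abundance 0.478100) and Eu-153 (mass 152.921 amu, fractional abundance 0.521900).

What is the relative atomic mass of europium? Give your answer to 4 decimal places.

Average mass = Σ (abundance × isotope mass) = 0.478100 × 150.920 + 0.521900 × 152.921
= 72.15485 + 79.80947 = 151.96432 amu

151.9643 amu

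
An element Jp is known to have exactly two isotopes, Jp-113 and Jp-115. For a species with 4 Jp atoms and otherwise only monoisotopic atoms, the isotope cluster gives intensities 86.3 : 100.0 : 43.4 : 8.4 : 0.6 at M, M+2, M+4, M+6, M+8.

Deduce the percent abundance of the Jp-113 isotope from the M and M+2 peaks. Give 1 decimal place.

If p is the fraction of Jp that is Jp-113, then I(M+2)/I(M) = [C(4,1)·p^3·(1−p)] / p^4 = 4·(1−p)/p = 100.0/86.3 = 1.1587
(1−p)/p = 1.1587/4 = 0.2897  ⇒  p = 1/(1 + 0.2897) = 0.7754
Jp-113: 77.5%, Jp-115: 22.5%.

77.5%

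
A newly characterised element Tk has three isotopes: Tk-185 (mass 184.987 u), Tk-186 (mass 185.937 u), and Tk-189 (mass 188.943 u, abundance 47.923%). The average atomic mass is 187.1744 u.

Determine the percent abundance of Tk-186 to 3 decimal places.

30.691%

The remaining 52.077% is split between Tk-185 (fraction x) and Tk-186 (fraction 0.52077 − x).
Substituting: 184.987x + 185.937(0.52077 − x) = 96.62724611
(184.987 − 185.937)x = -0.20316538  ⇒  x = 0.21386, y = 0.30691
Tk-185: 21.386%, Tk-186: 30.691%.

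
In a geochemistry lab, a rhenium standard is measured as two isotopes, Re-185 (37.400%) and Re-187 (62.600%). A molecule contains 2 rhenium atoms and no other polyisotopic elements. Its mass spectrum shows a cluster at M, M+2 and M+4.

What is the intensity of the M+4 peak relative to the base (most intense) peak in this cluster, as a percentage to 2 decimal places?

83.69%

Binomial terms of (0.37400 + 0.62600)^2: M 0.1399, M+2 0.4682, M+4 0.3919 → M+2 is the base peak.
P(M+2) = C(2,1) × 0.37400^1 × 0.62600^1 = 2 × 0.3740 × 0.6260 = 0.468248 (base)
P(M+4) = C(2,2) × 0.37400^0 × 0.62600^2 = 1 × 1.0000 × 0.391876 = 0.391876
Relative intensity = 0.391876 / 0.468248 × 100 = 83.69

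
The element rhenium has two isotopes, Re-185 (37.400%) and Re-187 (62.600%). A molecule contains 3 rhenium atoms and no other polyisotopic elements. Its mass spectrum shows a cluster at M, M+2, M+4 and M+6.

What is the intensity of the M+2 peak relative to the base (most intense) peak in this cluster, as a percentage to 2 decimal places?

Binomial terms of (0.37400 + 0.62600)^3: M 0.0523, M+2 0.2627, M+4 0.4397, M+6 0.2453 → M+4 is the base peak.
P(M+4) = C(3,2) × 0.37400^1 × 0.62600^2 = 3 × 0.3740 × 0.391876 = 0.439685 (base)
P(M+2) = C(3,1) × 0.37400^2 × 0.62600^1 = 3 × 0.139876 × 0.6260 = 0.262687
Relative intensity = 0.262687 / 0.439685 × 100 = 59.74

59.74%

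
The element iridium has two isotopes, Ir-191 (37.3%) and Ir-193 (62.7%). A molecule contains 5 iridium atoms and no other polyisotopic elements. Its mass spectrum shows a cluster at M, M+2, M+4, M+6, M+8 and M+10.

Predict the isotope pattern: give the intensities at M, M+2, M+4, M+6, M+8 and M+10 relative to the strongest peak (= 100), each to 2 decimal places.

Each Ir atom is independently Ir-191 (p = 0.373) or Ir-193 (q = 0.627); the cluster is the binomial expansion (p + q)^5.
P(M) = 0.373^5 = 0.007220
P(M+2) = 5 × 0.373^4 × 0.627^1 = 0.060684
P(M+4) = 10 × 0.373^3 × 0.627^2 = 0.204015
P(M+6) = 10 × 0.373^2 × 0.627^3 = 0.342942
P(M+8) = 5 × 0.373^1 × 0.627^4 = 0.288237
P(M+10) = 0.627^5 = 0.096903
The M+6 peak is largest (0.342942); scaling to 100 gives 2.11 : 17.70 : 59.49 : 100.00 : 84.05 : 28.26.

2.11 : 17.70 : 59.49 : 100.00 : 84.05 : 28.26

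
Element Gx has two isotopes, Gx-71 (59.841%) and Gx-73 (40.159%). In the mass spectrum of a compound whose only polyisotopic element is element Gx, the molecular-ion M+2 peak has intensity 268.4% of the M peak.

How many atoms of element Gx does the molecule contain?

For n independent Gx atoms, I(M+2)/I(M) = n · (abundance Gx-73) / (abundance Gx-71) = n · 0.40159/0.59841.
n = 2.684 × 0.59841/0.40159 = 4.00 ≈ 4

4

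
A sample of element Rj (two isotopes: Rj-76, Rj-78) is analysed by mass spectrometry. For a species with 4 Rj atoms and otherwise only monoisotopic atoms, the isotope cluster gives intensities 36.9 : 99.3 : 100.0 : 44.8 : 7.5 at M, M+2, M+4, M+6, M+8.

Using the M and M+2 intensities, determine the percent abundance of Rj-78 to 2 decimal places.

Write p for the Rj-76 fraction. I(M+2)/I(M) = [C(4,1)·p^3·(1−p)] / p^4 = 4·(1−p)/p = 99.3/36.9 = 2.6911
(1−p)/p = 2.6911/4 = 0.6728  ⇒  p = 1/(1 + 0.6728) = 0.5978
Rj-76: 59.78%, Rj-78: 40.22%.

40.22%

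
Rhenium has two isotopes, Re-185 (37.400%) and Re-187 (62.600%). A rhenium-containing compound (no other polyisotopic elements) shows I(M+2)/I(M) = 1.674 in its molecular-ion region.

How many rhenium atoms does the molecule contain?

1

The M+2/M ratio from n Re atoms is n · q/p = n · 0.62600/0.37400.
n = 1.674 × 0.37400/0.62600 = 1.00 ≈ 1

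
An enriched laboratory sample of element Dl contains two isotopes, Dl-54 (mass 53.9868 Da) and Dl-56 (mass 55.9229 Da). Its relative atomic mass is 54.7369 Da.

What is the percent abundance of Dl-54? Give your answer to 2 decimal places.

Writing the weighted mean with unknown fraction x of Dl-54:
53.9868·x + 55.9229·(1 − x) = 54.7369
(53.9868 − 55.9229)·x = 54.7369 − 55.9229
x = -1.1860 / -1.9361 = 0.61257 → 61.26% Dl-54, 38.74% Dl-56.

61.26%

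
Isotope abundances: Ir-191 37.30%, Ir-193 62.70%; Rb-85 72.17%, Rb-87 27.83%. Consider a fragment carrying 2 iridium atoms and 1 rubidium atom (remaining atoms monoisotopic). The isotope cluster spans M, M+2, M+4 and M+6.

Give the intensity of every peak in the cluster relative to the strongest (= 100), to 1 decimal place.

Iridium pattern (n=2): 0.139129 : 0.467742 : 0.393129
Rubidium pattern (n=1): 0.7217 : 0.2783
Convolve the two distributions (both contribute in 2-u steps):
  M: 0.139129×0.7217 = 0.100409
  M+2: 0.139129×0.2783 + 0.467742×0.7217 = 0.376289
  M+4: 0.467742×0.2783 + 0.393129×0.7217 = 0.413894
  M+6: 0.393129×0.2783 = 0.109408
Scale to base peak (0.413894) = 100: 24.3 : 90.9 : 100.0 : 26.4

24.3 : 90.9 : 100.0 : 26.4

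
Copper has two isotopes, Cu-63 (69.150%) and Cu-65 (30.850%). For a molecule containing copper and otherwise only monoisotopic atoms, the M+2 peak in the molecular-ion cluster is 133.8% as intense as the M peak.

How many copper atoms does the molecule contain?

The M+2/M ratio from n Cu atoms is n · q/p = n · 0.30850/0.69150.
n = 1.338 × 0.69150/0.30850 = 3.00 ≈ 3

3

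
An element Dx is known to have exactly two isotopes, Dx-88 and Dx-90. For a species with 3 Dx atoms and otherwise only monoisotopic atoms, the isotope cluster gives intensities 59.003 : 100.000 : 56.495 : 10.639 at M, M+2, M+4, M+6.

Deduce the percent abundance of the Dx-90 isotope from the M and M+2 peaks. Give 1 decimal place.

36.1%

If p is the fraction of Dx that is Dx-88, then I(M+2)/I(M) = [C(3,1)·p^2·(1−p)] / p^3 = 3·(1−p)/p = 100.000/59.003 = 1.6948
(1−p)/p = 1.6948/3 = 0.5649  ⇒  p = 1/(1 + 0.5649) = 0.6390
Dx-88: 63.9%, Dx-90: 36.1%.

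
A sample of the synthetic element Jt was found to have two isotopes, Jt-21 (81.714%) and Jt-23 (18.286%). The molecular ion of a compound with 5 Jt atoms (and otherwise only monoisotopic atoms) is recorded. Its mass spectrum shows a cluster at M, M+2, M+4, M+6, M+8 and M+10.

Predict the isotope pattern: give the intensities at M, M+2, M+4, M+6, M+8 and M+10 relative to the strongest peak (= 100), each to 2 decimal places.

89.37 : 100.00 : 44.76 : 10.02 : 1.12 : 0.05

Expanding (0.81714 + 0.18286)^5:
P(M) = 0.81714^5 = 0.364319
P(M+2) = 5 × 0.81714^4 × 0.18286^1 = 0.407638
P(M+4) = 10 × 0.81714^3 × 0.18286^2 = 0.182443
P(M+6) = 10 × 0.81714^2 × 0.18286^3 = 0.040827
P(M+8) = 5 × 0.81714^1 × 0.18286^4 = 0.004568
P(M+10) = 0.18286^5 = 0.000204
The M+2 peak is largest (0.407638); scaling to 100 gives 89.37 : 100.00 : 44.76 : 10.02 : 1.12 : 0.05.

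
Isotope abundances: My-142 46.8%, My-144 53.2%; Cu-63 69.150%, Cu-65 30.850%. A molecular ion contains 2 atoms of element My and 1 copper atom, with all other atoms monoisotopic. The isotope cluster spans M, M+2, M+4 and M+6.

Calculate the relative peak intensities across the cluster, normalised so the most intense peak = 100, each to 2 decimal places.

Element My pattern (n=2): 0.219024 : 0.497952 : 0.283024
Copper pattern (n=1): 0.6915 : 0.3085
Convolve the two distributions (both contribute in 2-u steps):
  M: 0.219024×0.6915 = 0.151455
  M+2: 0.219024×0.3085 + 0.497952×0.6915 = 0.411903
  M+4: 0.497952×0.3085 + 0.283024×0.6915 = 0.349329
  M+6: 0.283024×0.3085 = 0.087313
Scale to base peak (0.411903) = 100: 36.77 : 100.00 : 84.81 : 21.20

36.77 : 100.00 : 84.81 : 21.20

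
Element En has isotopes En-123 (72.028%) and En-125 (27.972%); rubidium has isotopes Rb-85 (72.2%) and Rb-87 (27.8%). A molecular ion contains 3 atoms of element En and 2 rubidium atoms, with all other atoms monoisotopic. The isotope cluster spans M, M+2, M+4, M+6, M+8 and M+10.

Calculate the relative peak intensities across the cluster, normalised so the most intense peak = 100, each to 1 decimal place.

Element En pattern (n=3): 0.37368363 : 0.43535896 : 0.16907121 : 0.02188621
Rubidium pattern (n=2): 0.521284 : 0.401432 : 0.077284
Convolve the two distributions (both contribute in 2-u steps):
  M: 0.37368363×0.521284 = 0.194795
  M+2: 0.37368363×0.401432 + 0.43535896×0.521284 = 0.376954
  M+4: 0.37368363×0.077284 + 0.43535896×0.401432 + 0.16907121×0.521284 = 0.291781
  M+6: 0.43535896×0.077284 + 0.16907121×0.401432 + 0.02188621×0.521284 = 0.112926
  M+8: 0.16907121×0.077284 + 0.02188621×0.401432 = 0.021852
  M+10: 0.02188621×0.077284 = 0.001691
Scale to base peak (0.376954) = 100: 51.7 : 100.0 : 77.4 : 30.0 : 5.8 : 0.4

51.7 : 100.0 : 77.4 : 30.0 : 5.8 : 0.4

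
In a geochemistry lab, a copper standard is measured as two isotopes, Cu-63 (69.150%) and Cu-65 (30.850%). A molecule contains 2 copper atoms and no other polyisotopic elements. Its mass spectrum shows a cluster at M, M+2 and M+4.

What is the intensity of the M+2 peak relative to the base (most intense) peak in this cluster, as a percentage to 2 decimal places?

(0.69150 + 0.30850)^2 gives M 0.4782, M+2 0.4267, M+4 0.0952; the largest is M.
P(M) = C(2,0) × 0.69150^2 × 0.30850^0 = 1 × 0.47817225 × 1.0000 = 0.478172 (base)
P(M+2) = C(2,1) × 0.69150^1 × 0.30850^1 = 2 × 0.6915 × 0.3085 = 0.426656
Relative intensity = 0.426656 / 0.478172 × 100 = 89.23

89.23%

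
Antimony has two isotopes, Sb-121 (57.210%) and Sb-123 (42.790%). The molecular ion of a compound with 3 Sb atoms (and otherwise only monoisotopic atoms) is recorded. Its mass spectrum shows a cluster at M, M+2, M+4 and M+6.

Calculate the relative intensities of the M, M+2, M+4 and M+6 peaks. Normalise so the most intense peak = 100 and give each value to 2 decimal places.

44.57 : 100.00 : 74.79 : 18.65

Expanding (0.57210 + 0.42790)^3:
P(M) = 0.57210^3 = 0.187247
P(M+2) = 3 × 0.57210^2 × 0.42790^1 = 0.420153
P(M+4) = 3 × 0.57210^1 × 0.42790^2 = 0.314252
P(M+6) = 0.42790^3 = 0.078348
The M+2 peak is largest (0.420153); scaling to 100 gives 44.57 : 100.00 : 74.79 : 18.65.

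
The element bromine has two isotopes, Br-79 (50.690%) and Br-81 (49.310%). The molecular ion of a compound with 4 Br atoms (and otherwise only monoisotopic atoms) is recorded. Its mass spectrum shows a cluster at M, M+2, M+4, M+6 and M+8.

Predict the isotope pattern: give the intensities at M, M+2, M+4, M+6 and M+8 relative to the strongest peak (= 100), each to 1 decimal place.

17.6 : 68.5 : 100.0 : 64.9 : 15.8

Expanding (0.50690 + 0.49310)^4:
P(M) = 0.50690^4 = 0.066022
P(M+2) = 4 × 0.50690^3 × 0.49310^1 = 0.256899
P(M+4) = 6 × 0.50690^2 × 0.49310^2 = 0.374857
P(M+6) = 4 × 0.50690^1 × 0.49310^3 = 0.243101
P(M+8) = 0.49310^4 = 0.059121
The M+4 peak is largest (0.374857); scaling to 100 gives 17.6 : 68.5 : 100.0 : 64.9 : 15.8.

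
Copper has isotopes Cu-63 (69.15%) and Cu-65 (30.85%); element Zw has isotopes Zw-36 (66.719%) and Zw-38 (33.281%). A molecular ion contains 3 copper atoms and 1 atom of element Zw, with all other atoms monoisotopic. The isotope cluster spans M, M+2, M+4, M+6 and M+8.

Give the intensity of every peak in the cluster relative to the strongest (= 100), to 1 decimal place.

54.4 : 100.0 : 68.8 : 21.0 : 2.4

Copper pattern (n=3): 0.33065611 : 0.44254842 : 0.19743483 : 0.02936064
Element Zw pattern (n=1): 0.66719 : 0.33281
Convolve the two distributions (both contribute in 2-u steps):
  M: 0.33065611×0.66719 = 0.220610
  M+2: 0.33065611×0.33281 + 0.44254842×0.66719 = 0.405310
  M+4: 0.44254842×0.33281 + 0.19743483×0.66719 = 0.279011
  M+6: 0.19743483×0.33281 + 0.02936064×0.66719 = 0.085297
  M+8: 0.02936064×0.33281 = 0.009772
Scale to base peak (0.405310) = 100: 54.4 : 100.0 : 68.8 : 21.0 : 2.4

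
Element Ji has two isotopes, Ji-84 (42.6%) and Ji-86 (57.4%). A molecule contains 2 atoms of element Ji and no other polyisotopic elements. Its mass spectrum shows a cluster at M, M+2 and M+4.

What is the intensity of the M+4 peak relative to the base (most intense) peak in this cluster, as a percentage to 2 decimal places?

67.37%

(0.426 + 0.574)^2 gives M 0.1815, M+2 0.4890, M+4 0.3295; the largest is M+2.
P(M+2) = C(2,1) × 0.426^1 × 0.574^1 = 2 × 0.4260 × 0.5740 = 0.489048 (base)
P(M+4) = C(2,2) × 0.426^0 × 0.574^2 = 1 × 1.0000 × 0.329476 = 0.329476
Relative intensity = 0.329476 / 0.489048 × 100 = 67.37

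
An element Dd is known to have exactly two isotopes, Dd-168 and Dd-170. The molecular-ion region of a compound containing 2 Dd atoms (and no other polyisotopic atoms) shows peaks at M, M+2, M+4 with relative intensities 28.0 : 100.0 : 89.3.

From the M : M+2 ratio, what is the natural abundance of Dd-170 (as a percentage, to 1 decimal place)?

64.1%

Let p = fractional abundance of Dd-168. I(M+2)/I(M) = [C(2,1)·p^1·(1−p)] / p^2 = 2·(1−p)/p = 100.0/28.0 = 3.5714
(1−p)/p = 3.5714/2 = 1.7857  ⇒  p = 1/(1 + 1.7857) = 0.3590
Dd-168: 35.9%, Dd-170: 64.1%.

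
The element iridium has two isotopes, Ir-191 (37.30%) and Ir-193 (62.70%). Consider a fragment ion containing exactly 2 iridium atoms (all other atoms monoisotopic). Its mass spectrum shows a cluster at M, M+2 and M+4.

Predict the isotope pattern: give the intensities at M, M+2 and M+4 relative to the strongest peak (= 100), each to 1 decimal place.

29.7 : 100.0 : 84.0

The 2 Ir atoms are independent, so intensities follow the terms of (0.3730 + 0.6270)^2.
P(M) = 0.3730^2 = 0.139129
P(M+2) = 2 × 0.3730^1 × 0.6270^1 = 0.467742
P(M+4) = 0.6270^2 = 0.393129
The M+2 peak is largest (0.467742); scaling to 100 gives 29.7 : 100.0 : 84.0.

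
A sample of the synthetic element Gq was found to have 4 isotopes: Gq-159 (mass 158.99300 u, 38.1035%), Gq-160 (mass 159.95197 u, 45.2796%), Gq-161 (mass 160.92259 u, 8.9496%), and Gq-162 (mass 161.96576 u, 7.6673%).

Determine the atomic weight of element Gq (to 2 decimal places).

159.83 u

Ar = Σ fᵢ·mᵢ = 0.381035 × 158.99300 + 0.452796 × 159.95197 + 0.089496 × 160.92259 + 0.076673 × 161.96576
= 60.581898 + 72.425612 + 14.401928 + 12.418401 = 159.827839 u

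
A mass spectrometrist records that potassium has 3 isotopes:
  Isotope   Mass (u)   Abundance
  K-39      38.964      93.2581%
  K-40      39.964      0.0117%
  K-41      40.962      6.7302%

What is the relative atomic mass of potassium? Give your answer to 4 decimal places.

39.0986 u

Weight each isotope mass by its fractional abundance: 0.932581 × 38.964 + 0.000117 × 39.964 + 0.067302 × 40.962
= 36.33709 + 0.00468 + 2.75682 = 39.09859 u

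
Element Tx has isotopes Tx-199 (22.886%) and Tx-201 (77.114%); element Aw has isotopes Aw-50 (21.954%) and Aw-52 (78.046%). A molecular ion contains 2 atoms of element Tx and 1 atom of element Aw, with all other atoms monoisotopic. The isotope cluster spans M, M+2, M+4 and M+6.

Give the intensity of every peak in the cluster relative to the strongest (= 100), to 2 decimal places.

Element Tx pattern (n=2): 0.0523769 : 0.3529662 : 0.5946569
Element Aw pattern (n=1): 0.21954 : 0.78046
Convolve the two distributions (both contribute in 2-u steps):
  M: 0.0523769×0.21954 = 0.011499
  M+2: 0.0523769×0.78046 + 0.3529662×0.21954 = 0.118368
  M+4: 0.3529662×0.78046 + 0.5946569×0.21954 = 0.406027
  M+6: 0.5946569×0.78046 = 0.464106
Scale to base peak (0.464106) = 100: 2.48 : 25.50 : 87.49 : 100.00

2.48 : 25.50 : 87.49 : 100.00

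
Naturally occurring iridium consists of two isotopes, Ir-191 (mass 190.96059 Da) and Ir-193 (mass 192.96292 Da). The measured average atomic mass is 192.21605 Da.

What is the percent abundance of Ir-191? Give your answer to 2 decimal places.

Let x be the fractional abundance of Ir-191; then Ir-193 has abundance 1 − x.
190.96059·x + 192.96292·(1 − x) = 192.21605
(190.96059 − 192.96292)·x = 192.21605 − 192.96292
x = -0.74687 / -2.00233 = 0.37300 → 37.30% Ir-191, 62.70% Ir-193.

37.30%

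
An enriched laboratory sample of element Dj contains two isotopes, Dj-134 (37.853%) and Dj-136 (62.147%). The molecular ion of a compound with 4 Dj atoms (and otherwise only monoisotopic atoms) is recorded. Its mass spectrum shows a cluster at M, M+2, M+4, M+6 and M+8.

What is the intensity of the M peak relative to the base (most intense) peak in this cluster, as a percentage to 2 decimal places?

5.65%

Binomial terms of (0.37853 + 0.62147)^4: M 0.0205, M+2 0.1348, M+4 0.3320, M+6 0.3634, M+8 0.1492 → M+6 is the base peak.
P(M+6) = C(4,3) × 0.37853^1 × 0.62147^3 = 4 × 0.37853 × 0.24002723 = 0.363430 (base)
P(M) = C(4,0) × 0.37853^4 × 0.62147^0 = 1 × 0.02053058 × 1.0000 = 0.020531
Relative intensity = 0.020531 / 0.363430 × 100 = 5.65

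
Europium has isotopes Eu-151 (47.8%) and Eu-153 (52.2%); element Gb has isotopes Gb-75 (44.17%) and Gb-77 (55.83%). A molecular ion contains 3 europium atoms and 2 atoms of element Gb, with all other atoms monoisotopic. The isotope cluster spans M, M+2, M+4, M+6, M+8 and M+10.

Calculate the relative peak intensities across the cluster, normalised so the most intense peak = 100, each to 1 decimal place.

6.4 : 37.3 : 86.4 : 100.0 : 57.8 : 13.4

Europium pattern (n=3): 0.10921535 : 0.35780594 : 0.39074206 : 0.14223665
Element Gb pattern (n=2): 0.19509889 : 0.49320222 : 0.31169889
Convolve the two distributions (both contribute in 2-u steps):
  M: 0.10921535×0.19509889 = 0.021308
  M+2: 0.10921535×0.49320222 + 0.35780594×0.19509889 = 0.123673
  M+4: 0.10921535×0.31169889 + 0.35780594×0.49320222 + 0.39074206×0.19509889 = 0.286746
  M+6: 0.35780594×0.31169889 + 0.39074206×0.49320222 + 0.14223665×0.19509889 = 0.331993
  M+8: 0.39074206×0.31169889 + 0.14223665×0.49320222 = 0.191945
  M+10: 0.14223665×0.31169889 = 0.044335
Scale to base peak (0.331993) = 100: 6.4 : 37.3 : 86.4 : 100.0 : 57.8 : 13.4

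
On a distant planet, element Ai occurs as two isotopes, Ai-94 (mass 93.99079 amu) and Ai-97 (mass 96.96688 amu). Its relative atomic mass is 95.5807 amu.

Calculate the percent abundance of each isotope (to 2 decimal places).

Ai-94: 46.58%, Ai-97: 53.42%

Writing the weighted mean with unknown fraction x of Ai-94:
93.99079·x + 96.96688·(1 − x) = 95.5807
(93.99079 − 96.96688)·x = 95.5807 − 96.96688
x = -1.38618 / -2.97609 = 0.46577 → 46.58% Ai-94, 53.42% Ai-97.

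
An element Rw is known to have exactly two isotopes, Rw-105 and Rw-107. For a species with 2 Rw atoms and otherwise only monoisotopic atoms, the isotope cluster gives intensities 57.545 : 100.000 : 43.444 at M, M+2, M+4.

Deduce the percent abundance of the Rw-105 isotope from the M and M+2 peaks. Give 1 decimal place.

53.5%

Write p for the Rw-105 fraction. I(M+2)/I(M) = [C(2,1)·p^1·(1−p)] / p^2 = 2·(1−p)/p = 100.000/57.545 = 1.7378
(1−p)/p = 1.7378/2 = 0.8689  ⇒  p = 1/(1 + 0.8689) = 0.5351
Rw-105: 53.5%, Rw-107: 46.5%.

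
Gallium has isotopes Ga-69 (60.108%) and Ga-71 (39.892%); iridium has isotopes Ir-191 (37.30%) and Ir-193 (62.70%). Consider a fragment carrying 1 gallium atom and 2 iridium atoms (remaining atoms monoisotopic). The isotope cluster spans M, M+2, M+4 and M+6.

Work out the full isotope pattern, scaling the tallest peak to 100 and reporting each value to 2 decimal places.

19.78 : 79.61 : 100.00 : 37.08

Gallium pattern (n=1): 0.60108 : 0.39892
Iridium pattern (n=2): 0.139129 : 0.467742 : 0.393129
Convolve the two distributions (both contribute in 2-u steps):
  M: 0.60108×0.139129 = 0.083628
  M+2: 0.60108×0.467742 + 0.39892×0.139129 = 0.336652
  M+4: 0.60108×0.393129 + 0.39892×0.467742 = 0.422894
  M+6: 0.39892×0.393129 = 0.156827
Scale to base peak (0.422894) = 100: 19.78 : 79.61 : 100.00 : 37.08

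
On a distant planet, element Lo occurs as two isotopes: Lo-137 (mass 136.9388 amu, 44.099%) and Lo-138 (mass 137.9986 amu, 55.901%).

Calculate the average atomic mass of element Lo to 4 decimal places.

The abundance-weighted mean is 0.44099 × 136.9388 + 0.55901 × 137.9986
= 60.38864 + 77.14260 = 137.53124 amu

137.5312 amu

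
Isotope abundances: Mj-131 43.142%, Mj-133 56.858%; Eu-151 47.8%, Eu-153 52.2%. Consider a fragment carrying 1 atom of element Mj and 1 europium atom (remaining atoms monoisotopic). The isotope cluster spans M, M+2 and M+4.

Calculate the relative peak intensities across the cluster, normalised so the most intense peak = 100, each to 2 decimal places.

41.49 : 100.00 : 59.72

Element Mj pattern (n=1): 0.43142 : 0.56858
Europium pattern (n=1): 0.4780 : 0.5220
Convolve the two distributions (both contribute in 2-u steps):
  M: 0.43142×0.4780 = 0.206219
  M+2: 0.43142×0.5220 + 0.56858×0.4780 = 0.496982
  M+4: 0.56858×0.5220 = 0.296799
Scale to base peak (0.496982) = 100: 41.49 : 100.00 : 59.72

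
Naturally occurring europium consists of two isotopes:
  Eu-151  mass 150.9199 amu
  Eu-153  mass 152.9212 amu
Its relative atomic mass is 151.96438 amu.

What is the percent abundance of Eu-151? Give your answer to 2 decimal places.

Let x be the fractional abundance of Eu-151; then Eu-153 has abundance 1 − x.
150.9199·x + 152.9212·(1 − x) = 151.96438
(150.9199 − 152.9212)·x = 151.96438 − 152.9212
x = -0.95682 / -2.0013 = 0.47810 → 47.81% Eu-151, 52.19% Eu-153.

47.81%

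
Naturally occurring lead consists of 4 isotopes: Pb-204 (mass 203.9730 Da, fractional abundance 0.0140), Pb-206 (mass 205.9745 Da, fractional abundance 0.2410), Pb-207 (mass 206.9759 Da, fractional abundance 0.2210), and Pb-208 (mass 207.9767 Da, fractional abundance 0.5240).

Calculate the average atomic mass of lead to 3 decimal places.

207.217 Da

Ar = Σ fᵢ·mᵢ = 0.0140 × 203.9730 + 0.2410 × 205.9745 + 0.2210 × 206.9759 + 0.5240 × 207.9767
= 2.85562 + 49.63985 + 45.74167 + 108.97979 = 207.21693 Da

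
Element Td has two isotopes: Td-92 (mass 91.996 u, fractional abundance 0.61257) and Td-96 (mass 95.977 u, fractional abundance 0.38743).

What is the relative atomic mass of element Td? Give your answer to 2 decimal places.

Ar = Σ fᵢ·mᵢ = 0.61257 × 91.996 + 0.38743 × 95.977
= 56.3540 + 37.1844 = 93.5384 u

93.54 u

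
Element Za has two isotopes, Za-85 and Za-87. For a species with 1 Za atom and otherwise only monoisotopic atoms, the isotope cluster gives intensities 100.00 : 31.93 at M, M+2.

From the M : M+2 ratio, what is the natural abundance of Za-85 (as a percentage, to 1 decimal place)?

75.8%

Let p = fractional abundance of Za-85. I(M+2)/I(M) = [C(1,1)·p^0·(1−p)] / p^1 = 1·(1−p)/p = 31.93/100.00 = 0.3193
(1−p)/p = 0.3193/1 = 0.3193  ⇒  p = 1/(1 + 0.3193) = 0.7580
Za-85: 75.8%, Za-87: 24.2%.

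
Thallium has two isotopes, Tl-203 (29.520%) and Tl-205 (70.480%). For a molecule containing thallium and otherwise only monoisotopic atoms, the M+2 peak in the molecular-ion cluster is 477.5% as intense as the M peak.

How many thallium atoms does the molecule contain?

2

With n Tl atoms, P(M+2)/P(M) = C(n,1)·p^(n−1)q / p^n = n·q/p = n · 0.70480/0.29520.
n = 4.775 × 0.29520/0.70480 = 2.00 ≈ 2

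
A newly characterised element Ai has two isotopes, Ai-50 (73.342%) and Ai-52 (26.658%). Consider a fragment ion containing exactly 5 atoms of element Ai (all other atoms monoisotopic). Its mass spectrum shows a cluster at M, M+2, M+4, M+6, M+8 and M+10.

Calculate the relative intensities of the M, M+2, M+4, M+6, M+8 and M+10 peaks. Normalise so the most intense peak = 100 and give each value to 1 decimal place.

Expanding (0.73342 + 0.26658)^5:
P(M) = 0.73342^5 = 0.212209
P(M+2) = 5 × 0.73342^4 × 0.26658^1 = 0.385664
P(M+4) = 10 × 0.73342^3 × 0.26658^2 = 0.280358
P(M+6) = 10 × 0.73342^2 × 0.26658^3 = 0.101903
P(M+8) = 5 × 0.73342^1 × 0.26658^4 = 0.018520
P(M+10) = 0.26658^5 = 0.001346
The M+2 peak is largest (0.385664); scaling to 100 gives 55.0 : 100.0 : 72.7 : 26.4 : 4.8 : 0.3.

55.0 : 100.0 : 72.7 : 26.4 : 4.8 : 0.3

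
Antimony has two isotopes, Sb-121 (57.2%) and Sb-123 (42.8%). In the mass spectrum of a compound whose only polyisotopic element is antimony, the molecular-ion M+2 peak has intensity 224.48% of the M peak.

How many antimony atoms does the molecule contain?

3

For n independent Sb atoms, I(M+2)/I(M) = n · (abundance Sb-123) / (abundance Sb-121) = n · 0.428/0.572.
n = 2.2448 × 0.572/0.428 = 3.00 ≈ 3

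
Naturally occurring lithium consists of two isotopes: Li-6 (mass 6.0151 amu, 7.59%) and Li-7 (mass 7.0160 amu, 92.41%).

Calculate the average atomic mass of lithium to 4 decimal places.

The abundance-weighted mean is 0.0759 × 6.0151 + 0.9241 × 7.0160
= 0.45655 + 6.48349 = 6.94004 amu

6.9400 amu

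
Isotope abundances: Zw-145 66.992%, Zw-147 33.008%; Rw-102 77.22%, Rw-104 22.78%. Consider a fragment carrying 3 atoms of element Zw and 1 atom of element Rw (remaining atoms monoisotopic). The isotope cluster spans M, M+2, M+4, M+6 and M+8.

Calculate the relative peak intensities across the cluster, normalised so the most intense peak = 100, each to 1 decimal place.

56.4 : 100.0 : 65.7 : 18.9 : 2.0

Element Zw pattern (n=3): 0.30065528 : 0.44441259 : 0.21896899 : 0.03596314
Element Rw pattern (n=1): 0.7722 : 0.2278
Convolve the two distributions (both contribute in 2-u steps):
  M: 0.30065528×0.7722 = 0.232166
  M+2: 0.30065528×0.2278 + 0.44441259×0.7722 = 0.411665
  M+4: 0.44441259×0.2278 + 0.21896899×0.7722 = 0.270325
  M+6: 0.21896899×0.2278 + 0.03596314×0.7722 = 0.077652
  M+8: 0.03596314×0.2278 = 0.008192
Scale to base peak (0.411665) = 100: 56.4 : 100.0 : 65.7 : 18.9 : 2.0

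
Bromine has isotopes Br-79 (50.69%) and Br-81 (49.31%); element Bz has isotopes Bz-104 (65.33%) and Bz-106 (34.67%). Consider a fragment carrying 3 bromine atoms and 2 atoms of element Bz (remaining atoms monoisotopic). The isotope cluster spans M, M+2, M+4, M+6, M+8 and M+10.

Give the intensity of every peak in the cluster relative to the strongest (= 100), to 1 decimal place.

16.1 : 64.0 : 100.0 : 76.5 : 28.6 : 4.2

Bromine pattern (n=3): 0.13024674 : 0.3801026 : 0.36975457 : 0.11989609
Element Bz pattern (n=2): 0.42680089 : 0.45299822 : 0.12020089
Convolve the two distributions (both contribute in 2-u steps):
  M: 0.13024674×0.42680089 = 0.055589
  M+2: 0.13024674×0.45299822 + 0.3801026×0.42680089 = 0.221230
  M+4: 0.13024674×0.12020089 + 0.3801026×0.45299822 + 0.36975457×0.42680089 = 0.345653
  M+6: 0.3801026×0.12020089 + 0.36975457×0.45299822 + 0.11989609×0.42680089 = 0.264359
  M+8: 0.36975457×0.12020089 + 0.11989609×0.45299822 = 0.098758
  M+10: 0.11989609×0.12020089 = 0.014412
Scale to base peak (0.345653) = 100: 16.1 : 64.0 : 100.0 : 76.5 : 28.6 : 4.2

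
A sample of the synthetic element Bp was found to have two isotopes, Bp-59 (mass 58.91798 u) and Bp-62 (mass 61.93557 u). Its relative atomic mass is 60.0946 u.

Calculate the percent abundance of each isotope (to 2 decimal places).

Bp-59: 61.01%, Bp-62: 38.99%

Let x be the fractional abundance of Bp-59; then Bp-62 has abundance 1 − x.
58.91798·x + 61.93557·(1 − x) = 60.0946
(58.91798 − 61.93557)·x = 60.0946 − 61.93557
x = -1.84097 / -3.01759 = 0.61008 → 61.01% Bp-59, 38.99% Bp-62.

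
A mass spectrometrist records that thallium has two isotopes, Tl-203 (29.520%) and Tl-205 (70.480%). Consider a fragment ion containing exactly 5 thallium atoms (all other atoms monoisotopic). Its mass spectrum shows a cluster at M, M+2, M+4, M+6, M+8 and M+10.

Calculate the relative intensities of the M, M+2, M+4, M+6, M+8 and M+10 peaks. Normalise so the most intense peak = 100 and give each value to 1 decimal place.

Expanding (0.29520 + 0.70480)^5:
P(M) = 0.29520^5 = 0.002242
P(M+2) = 5 × 0.29520^4 × 0.70480^1 = 0.026761
P(M+4) = 10 × 0.29520^3 × 0.70480^2 = 0.127785
P(M+6) = 10 × 0.29520^2 × 0.70480^3 = 0.305092
P(M+8) = 5 × 0.29520^1 × 0.70480^4 = 0.364208
P(M+10) = 0.70480^5 = 0.173912
The M+8 peak is largest (0.364208); scaling to 100 gives 0.6 : 7.3 : 35.1 : 83.8 : 100.0 : 47.8.

0.6 : 7.3 : 35.1 : 83.8 : 100.0 : 47.8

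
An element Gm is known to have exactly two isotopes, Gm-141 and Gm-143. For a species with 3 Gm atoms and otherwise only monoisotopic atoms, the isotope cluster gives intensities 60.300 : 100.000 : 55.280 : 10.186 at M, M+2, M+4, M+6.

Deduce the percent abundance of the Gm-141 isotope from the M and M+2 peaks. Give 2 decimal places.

64.40%

Write p for the Gm-141 fraction. I(M+2)/I(M) = [C(3,1)·p^2·(1−p)] / p^3 = 3·(1−p)/p = 100.000/60.300 = 1.6584
(1−p)/p = 1.6584/3 = 0.5528  ⇒  p = 1/(1 + 0.5528) = 0.6440
Gm-141: 64.40%, Gm-143: 35.60%.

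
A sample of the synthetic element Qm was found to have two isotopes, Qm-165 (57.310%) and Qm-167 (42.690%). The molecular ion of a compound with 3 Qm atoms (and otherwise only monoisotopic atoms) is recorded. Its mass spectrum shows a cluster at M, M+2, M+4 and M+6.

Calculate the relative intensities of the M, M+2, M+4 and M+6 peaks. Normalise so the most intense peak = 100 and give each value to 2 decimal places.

44.75 : 100.00 : 74.49 : 18.50

Each Qm atom is independently Qm-165 (p = 0.57310) or Qm-167 (q = 0.42690); the cluster is the binomial expansion (p + q)^3.
P(M) = 0.57310^3 = 0.188231
P(M+2) = 3 × 0.57310^2 × 0.42690^1 = 0.420638
P(M+4) = 3 × 0.57310^1 × 0.42690^2 = 0.313331
P(M+6) = 0.42690^3 = 0.077800
The M+2 peak is largest (0.420638); scaling to 100 gives 44.75 : 100.00 : 74.49 : 18.50.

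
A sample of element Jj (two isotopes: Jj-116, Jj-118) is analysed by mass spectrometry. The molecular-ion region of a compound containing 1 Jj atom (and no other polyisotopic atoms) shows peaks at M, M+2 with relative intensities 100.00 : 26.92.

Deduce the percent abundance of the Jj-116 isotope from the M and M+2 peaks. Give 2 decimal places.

78.79%

Write p for the Jj-116 fraction. I(M+2)/I(M) = [C(1,1)·p^0·(1−p)] / p^1 = 1·(1−p)/p = 26.92/100.00 = 0.2692
(1−p)/p = 0.2692/1 = 0.2692  ⇒  p = 1/(1 + 0.2692) = 0.7879
Jj-116: 78.79%, Jj-118: 21.21%.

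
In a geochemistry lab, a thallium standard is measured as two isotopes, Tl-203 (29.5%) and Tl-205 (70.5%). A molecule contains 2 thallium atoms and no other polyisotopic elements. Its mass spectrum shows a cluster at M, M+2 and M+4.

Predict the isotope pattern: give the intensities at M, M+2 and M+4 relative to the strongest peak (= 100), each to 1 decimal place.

Each Tl atom is independently Tl-203 (p = 0.295) or Tl-205 (q = 0.705); the cluster is the binomial expansion (p + q)^2.
P(M) = 0.295^2 = 0.087025
P(M+2) = 2 × 0.295^1 × 0.705^1 = 0.415950
P(M+4) = 0.705^2 = 0.497025
The M+4 peak is largest (0.497025); scaling to 100 gives 17.5 : 83.7 : 100.0.

17.5 : 83.7 : 100.0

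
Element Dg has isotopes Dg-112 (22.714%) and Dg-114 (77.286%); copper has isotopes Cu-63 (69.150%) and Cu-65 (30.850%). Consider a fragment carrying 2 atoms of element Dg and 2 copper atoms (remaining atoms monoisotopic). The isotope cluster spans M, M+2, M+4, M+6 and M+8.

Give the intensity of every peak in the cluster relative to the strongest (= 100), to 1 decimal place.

Element Dg pattern (n=2): 0.05159258 : 0.35109484 : 0.59731258
Copper pattern (n=2): 0.47817225 : 0.4266555 : 0.09517225
Convolve the two distributions (both contribute in 2-u steps):
  M: 0.05159258×0.47817225 = 0.024670
  M+2: 0.05159258×0.4266555 + 0.35109484×0.47817225 = 0.189896
  M+4: 0.05159258×0.09517225 + 0.35109484×0.4266555 + 0.59731258×0.47817225 = 0.440325
  M+6: 0.35109484×0.09517225 + 0.59731258×0.4266555 = 0.288261
  M+8: 0.59731258×0.09517225 = 0.056848
Scale to base peak (0.440325) = 100: 5.6 : 43.1 : 100.0 : 65.5 : 12.9

5.6 : 43.1 : 100.0 : 65.5 : 12.9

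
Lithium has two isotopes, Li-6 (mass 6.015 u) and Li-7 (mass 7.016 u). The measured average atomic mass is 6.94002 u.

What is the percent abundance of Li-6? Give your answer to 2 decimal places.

Let x be the fractional abundance of Li-6; then Li-7 has abundance 1 − x.
6.015·x + 7.016·(1 − x) = 6.94002
(6.015 − 7.016)·x = 6.94002 − 7.016
x = -0.07598 / -1.001 = 0.07590 → 7.59% Li-6, 92.41% Li-7.

7.59%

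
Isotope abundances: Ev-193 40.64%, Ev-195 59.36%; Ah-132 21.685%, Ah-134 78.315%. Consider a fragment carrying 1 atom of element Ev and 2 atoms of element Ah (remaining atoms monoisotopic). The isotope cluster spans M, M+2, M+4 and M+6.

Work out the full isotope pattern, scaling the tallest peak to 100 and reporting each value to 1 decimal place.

Element Ev pattern (n=1): 0.4064 : 0.5936
Element Ah pattern (n=2): 0.04702392 : 0.33965216 : 0.61332392
Convolve the two distributions (both contribute in 2-u steps):
  M: 0.4064×0.04702392 = 0.019111
  M+2: 0.4064×0.33965216 + 0.5936×0.04702392 = 0.165948
  M+4: 0.4064×0.61332392 + 0.5936×0.33965216 = 0.450872
  M+6: 0.5936×0.61332392 = 0.364069
Scale to base peak (0.450872) = 100: 4.2 : 36.8 : 100.0 : 80.7

4.2 : 36.8 : 100.0 : 80.7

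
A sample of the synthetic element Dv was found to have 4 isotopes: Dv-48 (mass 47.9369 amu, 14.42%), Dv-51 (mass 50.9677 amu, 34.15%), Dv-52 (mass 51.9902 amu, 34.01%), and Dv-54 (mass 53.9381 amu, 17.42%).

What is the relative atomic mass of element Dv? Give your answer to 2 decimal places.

51.40 amu

Ar = Σ fᵢ·mᵢ = 0.1442 × 47.9369 + 0.3415 × 50.9677 + 0.3401 × 51.9902 + 0.1742 × 53.9381
= 6.91250 + 17.40547 + 17.68187 + 9.39602 = 51.39586 amu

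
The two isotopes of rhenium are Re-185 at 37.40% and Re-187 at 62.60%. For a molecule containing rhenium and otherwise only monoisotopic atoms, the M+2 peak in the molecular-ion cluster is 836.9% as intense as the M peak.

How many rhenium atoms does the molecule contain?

For n independent Re atoms, I(M+2)/I(M) = n · (abundance Re-187) / (abundance Re-185) = n · 0.6260/0.3740.
n = 8.369 × 0.3740/0.6260 = 5.00 ≈ 5

5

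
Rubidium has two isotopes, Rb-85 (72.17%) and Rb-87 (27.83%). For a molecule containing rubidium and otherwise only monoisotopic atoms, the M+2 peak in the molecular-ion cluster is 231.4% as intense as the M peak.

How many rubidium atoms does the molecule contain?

With n Rb atoms, P(M+2)/P(M) = C(n,1)·p^(n−1)q / p^n = n·q/p = n · 0.2783/0.7217.
n = 2.314 × 0.7217/0.2783 = 6.00 ≈ 6

6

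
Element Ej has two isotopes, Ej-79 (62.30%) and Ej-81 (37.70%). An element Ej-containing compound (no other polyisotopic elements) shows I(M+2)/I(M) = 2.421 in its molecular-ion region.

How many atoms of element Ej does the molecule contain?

The M+2/M ratio from n Ej atoms is n · q/p = n · 0.3770/0.6230.
n = 2.421 × 0.6230/0.3770 = 4.00 ≈ 4

4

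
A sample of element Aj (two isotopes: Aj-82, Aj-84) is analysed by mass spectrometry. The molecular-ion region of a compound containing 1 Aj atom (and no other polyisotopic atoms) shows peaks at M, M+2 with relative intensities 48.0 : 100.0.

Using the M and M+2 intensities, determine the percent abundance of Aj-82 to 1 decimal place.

Write p for the Aj-82 fraction. I(M+2)/I(M) = [C(1,1)·p^0·(1−p)] / p^1 = 1·(1−p)/p = 100.0/48.0 = 2.0833
(1−p)/p = 2.0833/1 = 2.0833  ⇒  p = 1/(1 + 2.0833) = 0.3243
Aj-82: 32.4%, Aj-84: 67.6%.

32.4%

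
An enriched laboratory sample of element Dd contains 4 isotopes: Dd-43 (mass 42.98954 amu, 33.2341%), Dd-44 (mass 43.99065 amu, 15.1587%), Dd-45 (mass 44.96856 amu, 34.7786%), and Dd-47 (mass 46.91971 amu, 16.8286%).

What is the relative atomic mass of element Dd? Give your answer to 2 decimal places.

44.49 amu

Weight each isotope mass by its fractional abundance: 0.332341 × 42.98954 + 0.151587 × 43.99065 + 0.347786 × 44.96856 + 0.168286 × 46.91971
= 14.287187 + 6.668411 + 15.639436 + 7.895930 = 44.490964 amu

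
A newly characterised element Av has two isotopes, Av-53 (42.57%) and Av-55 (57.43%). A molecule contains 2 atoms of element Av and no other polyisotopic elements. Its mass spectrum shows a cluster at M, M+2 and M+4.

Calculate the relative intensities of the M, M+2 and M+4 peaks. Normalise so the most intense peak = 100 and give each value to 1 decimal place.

37.1 : 100.0 : 67.5

Each Av atom is independently Av-53 (p = 0.4257) or Av-55 (q = 0.5743); the cluster is the binomial expansion (p + q)^2.
P(M) = 0.4257^2 = 0.181220
P(M+2) = 2 × 0.4257^1 × 0.5743^1 = 0.488959
P(M+4) = 0.5743^2 = 0.329820
The M+2 peak is largest (0.488959); scaling to 100 gives 37.1 : 100.0 : 67.5.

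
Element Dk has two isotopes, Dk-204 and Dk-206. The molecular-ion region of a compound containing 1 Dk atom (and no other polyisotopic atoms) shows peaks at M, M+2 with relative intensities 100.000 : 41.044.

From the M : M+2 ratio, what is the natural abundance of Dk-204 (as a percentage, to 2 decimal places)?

70.90%

Let p = fractional abundance of Dk-204. I(M+2)/I(M) = [C(1,1)·p^0·(1−p)] / p^1 = 1·(1−p)/p = 41.044/100.000 = 0.4104
(1−p)/p = 0.4104/1 = 0.4104  ⇒  p = 1/(1 + 0.4104) = 0.7090
Dk-204: 70.90%, Dk-206: 29.10%.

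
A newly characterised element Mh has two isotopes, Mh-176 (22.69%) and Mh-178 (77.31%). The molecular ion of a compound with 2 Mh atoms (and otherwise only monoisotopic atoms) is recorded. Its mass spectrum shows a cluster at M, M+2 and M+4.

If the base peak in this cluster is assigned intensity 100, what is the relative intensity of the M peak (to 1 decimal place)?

Binomial terms of (0.2269 + 0.7731)^2: M 0.0515, M+2 0.3508, M+4 0.5977 → M+4 is the base peak.
P(M+4) = C(2,2) × 0.2269^0 × 0.7731^2 = 1 × 1.0000 × 0.59768361 = 0.597684 (base)
P(M) = C(2,0) × 0.2269^2 × 0.7731^0 = 1 × 0.05148361 × 1.0000 = 0.051484
Relative intensity = 0.051484 / 0.597684 × 100 = 8.6

8.6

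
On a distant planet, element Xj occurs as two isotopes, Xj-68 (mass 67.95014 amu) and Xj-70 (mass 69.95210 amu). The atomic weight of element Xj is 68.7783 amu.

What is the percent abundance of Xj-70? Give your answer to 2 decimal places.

With x = fraction of Xj-68 (so Xj-70 is 1 − x):
67.95014·x + 69.95210·(1 − x) = 68.7783
(67.95014 − 69.95210)·x = 68.7783 − 69.95210
x = -1.17380 / -2.00196 = 0.58633 → 58.63% Xj-68, 41.37% Xj-70.

41.37%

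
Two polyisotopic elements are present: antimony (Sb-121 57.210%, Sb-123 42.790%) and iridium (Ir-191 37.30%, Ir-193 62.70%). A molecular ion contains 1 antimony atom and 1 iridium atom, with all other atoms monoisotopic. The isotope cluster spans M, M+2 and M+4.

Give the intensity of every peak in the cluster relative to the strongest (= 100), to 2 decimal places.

Antimony pattern (n=1): 0.5721 : 0.4279
Iridium pattern (n=1): 0.3730 : 0.6270
Convolve the two distributions (both contribute in 2-u steps):
  M: 0.5721×0.3730 = 0.213393
  M+2: 0.5721×0.6270 + 0.4279×0.3730 = 0.518313
  M+4: 0.4279×0.6270 = 0.268293
Scale to base peak (0.518313) = 100: 41.17 : 100.00 : 51.76

41.17 : 100.00 : 51.76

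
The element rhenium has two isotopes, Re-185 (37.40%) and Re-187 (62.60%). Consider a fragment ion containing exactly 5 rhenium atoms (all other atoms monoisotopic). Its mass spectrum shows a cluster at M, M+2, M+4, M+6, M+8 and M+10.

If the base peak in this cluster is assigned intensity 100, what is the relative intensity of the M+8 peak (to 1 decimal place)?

83.7

Binomial terms of (0.3740 + 0.6260)^5: M 0.0073, M+2 0.0612, M+4 0.2050, M+6 0.3431, M+8 0.2872, M+10 0.0961 → M+6 is the base peak.
P(M+6) = C(5,3) × 0.3740^2 × 0.6260^3 = 10 × 0.139876 × 0.24531438 = 0.343136 (base)
P(M+8) = C(5,4) × 0.3740^1 × 0.6260^4 = 5 × 0.3740 × 0.1535668 = 0.287170
Relative intensity = 0.287170 / 0.343136 × 100 = 83.7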